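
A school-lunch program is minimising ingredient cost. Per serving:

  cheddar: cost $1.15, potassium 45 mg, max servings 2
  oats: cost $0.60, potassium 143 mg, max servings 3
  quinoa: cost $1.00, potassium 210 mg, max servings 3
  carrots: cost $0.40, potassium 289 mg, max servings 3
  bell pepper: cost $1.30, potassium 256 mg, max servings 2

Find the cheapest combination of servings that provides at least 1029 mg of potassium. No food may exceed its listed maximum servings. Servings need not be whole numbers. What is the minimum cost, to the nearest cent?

Cost per mg of potassium: carrots $0.0014, oats $0.0042, quinoa $0.0048, bell pepper $0.0051, cheddar $0.0256.
Take 3 servings of carrots: +867.0 mg potassium for $1.20 (total $1.20, still need 162.0 mg).
Take 1.133 servings of oats: +162.0 mg potassium for $0.68 (total $1.88, still need 0.0 mg).
Greedy by cheapest-per-mg is optimal for a single linear constraint, so the minimum cost is $1.88.

$1.88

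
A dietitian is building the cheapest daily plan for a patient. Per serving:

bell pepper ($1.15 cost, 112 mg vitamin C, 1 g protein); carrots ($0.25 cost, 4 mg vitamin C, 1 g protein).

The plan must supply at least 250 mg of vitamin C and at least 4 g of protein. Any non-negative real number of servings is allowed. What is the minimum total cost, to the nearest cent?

bell pepper only: max(250/112, 4/1) = 4 servings → $4.60.
carrots only: max(250/4, 4/1) = 62.5 servings → $15.62.
bell pepper + carrots with both tight: 2.167 servings and 1.833 servings → $2.95.
The minimum over all feasible corners is $2.95.

$2.95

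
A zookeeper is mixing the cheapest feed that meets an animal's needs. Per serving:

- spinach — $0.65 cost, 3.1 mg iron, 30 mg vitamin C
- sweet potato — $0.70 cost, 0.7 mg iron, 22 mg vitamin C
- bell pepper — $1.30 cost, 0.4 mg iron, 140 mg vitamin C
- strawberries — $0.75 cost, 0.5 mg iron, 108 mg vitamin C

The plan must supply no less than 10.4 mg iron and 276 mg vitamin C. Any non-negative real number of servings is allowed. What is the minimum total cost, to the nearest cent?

$3.28

At the optimum either one food covers both requirements or two foods hit both targets exactly; no other combination can be cheaper.
spinach only: max(10.4/3.1, 276/30) = 9.2 servings → $5.98.
sweet potato only: max(10.4/0.7, 276/22) = 14.86 servings → $10.40.
bell pepper only: max(10.4/0.4, 276/140) = 26 servings → $33.80.
strawberries only: max(10.4/0.5, 276/108) = 20.8 servings → $15.60.
spinach + sweet potato with both tight: 0.7542 servings and 11.52 servings → $8.55.
spinach + bell pepper with both tight: 3.189 servings and 1.288 servings → $3.75.
spinach + strawberries with both tight: 3.081 servings and 1.7 servings → $3.28.
sweet potato + bell pepper with both targets exact would need a negative amount; discard.
sweet potato + strawberries with both targets exact would need a negative amount; discard.
bell pepper + strawberries: the both-tight solution has a negative serving — not a feasible corner.
So the least-cost plan costs $3.28.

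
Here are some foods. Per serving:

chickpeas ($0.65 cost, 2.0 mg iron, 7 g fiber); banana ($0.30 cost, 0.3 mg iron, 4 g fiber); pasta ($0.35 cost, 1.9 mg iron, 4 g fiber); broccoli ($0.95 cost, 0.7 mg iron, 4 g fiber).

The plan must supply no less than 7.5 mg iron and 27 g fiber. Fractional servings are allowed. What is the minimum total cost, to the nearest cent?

chickpeas only: max(7.5/2.0, 27/7) = 3.857 servings → $2.51.
banana only: max(7.5/0.3, 27/4) = 25 servings → $7.50.
pasta only: max(7.5/1.9, 27/4) = 6.75 servings → $2.36.
broccoli only: max(7.5/0.7, 27/4) = 10.71 servings → $10.18.
chickpeas + banana with both tight: 3.712 servings and 0.2542 servings → $2.49.
chickpeas + pasta with both targets exact would need a negative amount; discard.
chickpeas + broccoli with both tight: 3.581 servings and 0.4839 servings → $2.79.
banana + pasta with both tight: 3.328 servings and 3.422 servings → $2.20.
banana + broccoli: intersection lies outside the first quadrant.
pasta + broccoli with both tight: 2.312 servings and 4.438 servings → $5.03.
So the least-cost plan costs $2.20.

$2.20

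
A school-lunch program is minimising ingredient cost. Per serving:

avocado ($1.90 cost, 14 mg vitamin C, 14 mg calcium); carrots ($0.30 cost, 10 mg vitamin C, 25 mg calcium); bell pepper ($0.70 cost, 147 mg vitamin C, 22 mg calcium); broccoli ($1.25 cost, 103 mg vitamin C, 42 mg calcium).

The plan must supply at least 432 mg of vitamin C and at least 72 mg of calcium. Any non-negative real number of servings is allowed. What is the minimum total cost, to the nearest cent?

For a min-cost LP with two ≥-constraints, a basic feasible solution has at most two positive variables.
avocado only: max(432/14, 72/14) = 30.86 servings → $58.63.
carrots only: max(432/10, 72/25) = 43.2 servings → $12.96.
bell pepper only: max(432/147, 72/22) = 3.273 servings → $2.29.
broccoli only: max(432/103, 72/42) = 4.194 servings → $5.24.
avocado + carrots with both targets exact would need a negative amount; discard.
avocado + bell pepper with both tight: 0.6171 servings and 2.88 servings → $3.19.
avocado + broccoli: intersection lies outside the first quadrant.
carrots + bell pepper with both tight: 0.3126 servings and 2.918 servings → $2.14.
carrots + broccoli with both targets exact would need a negative amount; discard.
bell pepper + broccoli with both tight: 2.745 servings and 0.2764 servings → $2.27.
So the least-cost plan costs $2.14.

$2.14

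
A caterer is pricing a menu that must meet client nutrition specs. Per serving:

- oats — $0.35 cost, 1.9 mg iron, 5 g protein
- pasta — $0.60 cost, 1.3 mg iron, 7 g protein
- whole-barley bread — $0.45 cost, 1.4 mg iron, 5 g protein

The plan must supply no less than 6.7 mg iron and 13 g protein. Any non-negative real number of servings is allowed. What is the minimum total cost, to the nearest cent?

Minimising a linear cost over {iron ≥ 6.7, protein ≥ 13, servings ≥ 0} — the optimum is at a vertex, using one or two foods.
oats only: max(6.7/1.9, 13/5) = 3.526 servings → $1.23.
pasta only: max(6.7/1.3, 13/7) = 5.154 servings → $3.09.
whole-barley bread only: max(6.7/1.4, 13/5) = 4.786 servings → $2.15.
oats + pasta with both targets exact would need a negative amount; discard.
oats + whole-barley bread: intersection lies outside the first quadrant.
pasta + whole-barley bread: the both-tight solution has a negative serving — not a feasible corner.
The minimum over all feasible corners is $1.23.

$1.23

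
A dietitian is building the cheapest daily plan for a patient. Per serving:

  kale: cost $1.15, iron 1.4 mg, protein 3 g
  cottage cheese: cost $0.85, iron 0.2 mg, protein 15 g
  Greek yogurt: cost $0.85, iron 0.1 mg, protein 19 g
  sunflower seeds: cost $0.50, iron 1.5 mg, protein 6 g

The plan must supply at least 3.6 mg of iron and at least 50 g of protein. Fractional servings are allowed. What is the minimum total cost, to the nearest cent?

A basic optimal solution has at most two foods positive. Try each food alone and each pair with both targets met exactly.
kale only: max(3.6/1.4, 50/3) = 16.67 servings → $19.17.
cottage cheese only: max(3.6/0.2, 50/15) = 18 servings → $15.30.
Greek yogurt only: max(3.6/0.1, 50/19) = 36 servings → $30.60.
sunflower seeds only: max(3.6/1.5, 50/6) = 8.333 servings → $4.17.
kale + cottage cheese with both tight: 2.157 servings and 2.902 servings → $4.95.
kale + Greek yogurt with both tight: 2.411 servings and 2.251 servings → $4.69.
kale + sunflower seeds: intersection lies outside the first quadrant.
cottage cheese + Greek yogurt: intersection lies outside the first quadrant.
cottage cheese + sunflower seeds with both tight: 2.507 servings and 2.066 servings → $3.16.
Greek yogurt + sunflower seeds with both tight: 1.914 servings and 2.272 servings → $2.76.
The minimum over all feasible corners is $2.76.

$2.76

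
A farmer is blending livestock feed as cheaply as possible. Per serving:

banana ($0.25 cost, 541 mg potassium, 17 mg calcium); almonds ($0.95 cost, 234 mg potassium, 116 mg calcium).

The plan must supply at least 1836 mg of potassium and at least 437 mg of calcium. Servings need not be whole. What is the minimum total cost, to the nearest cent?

$3.79

Minimising a linear cost over {potassium ≥ 1836, calcium ≥ 437, servings ≥ 0} — the optimum is at a vertex, using one or two foods.
banana only: max(1836/541, 437/17) = 25.71 servings → $6.43.
almonds only: max(1836/234, 437/116) = 7.846 servings → $7.45.
banana + almonds with both tight: 1.884 servings and 3.491 servings → $3.79.
The minimum over all feasible corners is $3.79.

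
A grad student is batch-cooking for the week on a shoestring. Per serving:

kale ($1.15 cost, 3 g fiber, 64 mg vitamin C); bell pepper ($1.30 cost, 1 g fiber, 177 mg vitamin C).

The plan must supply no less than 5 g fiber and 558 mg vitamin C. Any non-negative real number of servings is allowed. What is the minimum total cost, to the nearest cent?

This is a tiny linear program; its minimum lies at a vertex of the feasible set. List the vertices and price them.
kale only: max(5/3, 558/64) = 8.719 servings → $10.03.
bell pepper only: max(5/1, 558/177) = 5 servings → $6.50.
kale + bell pepper with both tight: 0.7002 servings and 2.899 servings → $4.57.
The minimum over all feasible corners is $4.57.

$4.57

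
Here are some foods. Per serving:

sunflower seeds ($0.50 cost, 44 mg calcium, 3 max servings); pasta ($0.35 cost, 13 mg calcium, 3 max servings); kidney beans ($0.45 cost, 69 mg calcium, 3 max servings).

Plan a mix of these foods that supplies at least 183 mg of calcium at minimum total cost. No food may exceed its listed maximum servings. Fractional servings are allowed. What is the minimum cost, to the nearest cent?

$1.19

Cost per mg of calcium: kidney beans $0.0065, sunflower seeds $0.0114, pasta $0.0269.
Take 2.652 servings of kidney beans: +183.0 mg calcium for $1.19 (total $1.19, still need 0.0 mg).
Filling from the cheapest source first is optimal under one linear minimum: $1.19.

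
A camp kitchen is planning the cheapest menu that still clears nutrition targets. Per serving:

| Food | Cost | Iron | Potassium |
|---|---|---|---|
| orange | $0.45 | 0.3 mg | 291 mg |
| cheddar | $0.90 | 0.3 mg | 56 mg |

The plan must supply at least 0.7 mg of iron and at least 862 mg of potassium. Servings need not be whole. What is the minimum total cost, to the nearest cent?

$1.33

This is a tiny linear program; its minimum lies at a vertex of the feasible set. List the vertices and price them.
orange only: max(0.7/0.3, 862/291) = 2.962 servings → $1.33.
cheddar only: max(0.7/0.3, 862/56) = 15.39 servings → $13.85.
orange + cheddar: the both-tight solution has a negative serving — not a feasible corner.
Cheapest feasible corner: $1.33.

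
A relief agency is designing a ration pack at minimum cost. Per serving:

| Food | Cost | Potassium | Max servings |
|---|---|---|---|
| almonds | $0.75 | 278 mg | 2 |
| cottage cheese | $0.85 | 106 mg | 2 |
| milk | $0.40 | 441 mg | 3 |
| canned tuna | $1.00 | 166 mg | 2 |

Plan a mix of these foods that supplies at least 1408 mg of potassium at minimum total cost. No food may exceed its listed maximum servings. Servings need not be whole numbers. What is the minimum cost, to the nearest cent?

Cost per mg of potassium: milk $0.0009, almonds $0.0027, canned tuna $0.0060, cottage cheese $0.0080.
Take 3 servings of milk: +1323.0 mg potassium for $1.20 (total $1.20, still need 85.0 mg).
Take 0.3058 servings of almonds: +85.0 mg potassium for $0.23 (total $1.43, still need 0.0 mg).
Filling from the cheapest source first is optimal under one linear minimum: $1.43.

$1.43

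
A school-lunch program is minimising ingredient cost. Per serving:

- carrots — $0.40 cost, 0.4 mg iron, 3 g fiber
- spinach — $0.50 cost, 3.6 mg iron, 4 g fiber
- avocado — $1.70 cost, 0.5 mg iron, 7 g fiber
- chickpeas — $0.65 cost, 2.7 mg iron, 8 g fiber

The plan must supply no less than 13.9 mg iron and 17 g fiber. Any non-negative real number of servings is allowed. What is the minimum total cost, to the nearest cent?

$2.02

This is a tiny linear program; its minimum lies at a vertex of the feasible set. List the vertices and price them.
carrots only: max(13.9/0.4, 17/3) = 34.75 servings → $13.90.
spinach only: max(13.9/3.6, 17/4) = 4.25 servings → $2.12.
avocado only: max(13.9/0.5, 17/7) = 27.8 servings → $47.26.
chickpeas only: max(13.9/2.7, 17/8) = 5.148 servings → $3.35.
carrots + spinach with both tight: 0.6087 servings and 3.793 servings → $2.14.
carrots + avocado: intersection lies outside the first quadrant.
carrots + chickpeas: intersection lies outside the first quadrant.
spinach + avocado with both tight: 3.828 servings and 0.2414 servings → $2.32.
spinach + chickpeas with both tight: 3.628 servings and 0.3111 servings → $2.02.
avocado + chickpeas: the both-tight solution has a negative serving — not a feasible corner.
Cheapest feasible corner: $2.02.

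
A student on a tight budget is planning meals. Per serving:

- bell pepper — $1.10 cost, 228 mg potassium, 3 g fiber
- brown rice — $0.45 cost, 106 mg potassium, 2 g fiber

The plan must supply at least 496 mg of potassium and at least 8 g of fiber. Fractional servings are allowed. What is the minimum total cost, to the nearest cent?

At the optimum either one food covers both requirements or two foods hit both targets exactly; no other combination can be cheaper.
bell pepper only: max(496/228, 8/3) = 2.667 servings → $2.93.
brown rice only: max(496/106, 8/2) = 4.679 servings → $2.11.
bell pepper + brown rice with both tight: 1.043 servings and 2.435 servings → $2.24.
So the least-cost plan costs $2.11.

$2.11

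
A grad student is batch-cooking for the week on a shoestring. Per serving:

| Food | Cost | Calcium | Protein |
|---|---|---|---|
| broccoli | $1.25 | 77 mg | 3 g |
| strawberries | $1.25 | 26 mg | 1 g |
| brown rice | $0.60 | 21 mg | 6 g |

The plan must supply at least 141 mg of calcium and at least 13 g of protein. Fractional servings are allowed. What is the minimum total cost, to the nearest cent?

broccoli only: max(141/77, 13/3) = 4.333 servings → $5.42.
strawberries only: max(141/26, 13/1) = 13 servings → $16.25.
brown rice only: max(141/21, 13/6) = 6.714 servings → $4.03.
broccoli + strawberries: the both-tight solution has a negative serving — not a feasible corner.
broccoli + brown rice with both tight: 1.436 servings and 1.449 servings → $2.66.
strawberries + brown rice with both tight: 4.244 servings and 1.459 servings → $6.18.
So the least-cost plan costs $2.66.

$2.66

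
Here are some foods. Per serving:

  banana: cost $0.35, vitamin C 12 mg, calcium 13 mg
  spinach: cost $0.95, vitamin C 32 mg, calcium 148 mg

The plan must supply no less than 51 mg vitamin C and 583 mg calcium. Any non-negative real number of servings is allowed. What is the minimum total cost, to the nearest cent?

$3.74

At the optimum either one food covers both requirements or two foods hit both targets exactly; no other combination can be cheaper.
banana only: max(51/12, 583/13) = 44.85 servings → $15.70.
spinach only: max(51/32, 583/148) = 3.939 servings → $3.74.
banana + spinach: the both-tight solution has a negative serving — not a feasible corner.
Cheapest feasible corner: $3.74.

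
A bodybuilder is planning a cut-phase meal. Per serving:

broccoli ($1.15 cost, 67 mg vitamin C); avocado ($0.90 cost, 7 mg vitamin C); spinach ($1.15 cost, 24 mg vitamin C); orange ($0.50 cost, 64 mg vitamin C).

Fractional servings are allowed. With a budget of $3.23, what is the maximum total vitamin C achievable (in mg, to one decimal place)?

413.4 mg

Vitamin C per dollar: orange 128, broccoli 58.26, spinach 20.87, avocado 7.778.
With no serving limits, spend the whole cost allowance on orange: $3.23 / $0.50 × 64 mg = 413.4 mg.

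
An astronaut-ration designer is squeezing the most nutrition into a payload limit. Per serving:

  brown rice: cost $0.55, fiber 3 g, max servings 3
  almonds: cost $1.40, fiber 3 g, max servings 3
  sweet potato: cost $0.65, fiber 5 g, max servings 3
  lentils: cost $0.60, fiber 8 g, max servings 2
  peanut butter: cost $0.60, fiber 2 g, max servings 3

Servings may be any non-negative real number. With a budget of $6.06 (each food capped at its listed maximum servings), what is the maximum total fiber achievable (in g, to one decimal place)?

44.2 g

Fiber per dollar: lentils 13.33, sweet potato 7.692, brown rice 5.455, peanut butter 3.333, almonds 2.143.
Take 2 servings of lentils: spends $1.20, +16.0 g fiber (running total 16.0 g).
Take 3 servings of sweet potato: spends $1.95, +15.0 g fiber (running total 31.0 g).
Take 3 servings of brown rice: spends $1.65, +9.0 g fiber (running total 40.0 g).
Take 2.1 servings of peanut butter: spends $1.26, +4.2 g fiber (running total 44.2 g).
Greedy by best ratio exhausts the cost allowance optimally: 44.2 g.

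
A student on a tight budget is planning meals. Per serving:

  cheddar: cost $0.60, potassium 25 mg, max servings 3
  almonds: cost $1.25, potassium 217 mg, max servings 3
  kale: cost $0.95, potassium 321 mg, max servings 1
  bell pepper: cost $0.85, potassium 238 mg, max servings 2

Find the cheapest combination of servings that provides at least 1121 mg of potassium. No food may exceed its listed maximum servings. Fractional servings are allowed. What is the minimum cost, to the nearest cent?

Cost per mg of potassium: kale $0.0030, bell pepper $0.0036, almonds $0.0058, cheddar $0.0240.
Take 1 serving of kale: +321.0 mg potassium for $0.95 (total $0.95, still need 800.0 mg).
Take 2 servings of bell pepper: +476.0 mg potassium for $1.70 (total $2.65, still need 324.0 mg).
Take 1.493 servings of almonds: +324.0 mg potassium for $1.87 (total $4.52, still need 0.0 mg).
Greedy by cheapest-per-mg is optimal for a single linear constraint, so the minimum cost is $4.52.

$4.52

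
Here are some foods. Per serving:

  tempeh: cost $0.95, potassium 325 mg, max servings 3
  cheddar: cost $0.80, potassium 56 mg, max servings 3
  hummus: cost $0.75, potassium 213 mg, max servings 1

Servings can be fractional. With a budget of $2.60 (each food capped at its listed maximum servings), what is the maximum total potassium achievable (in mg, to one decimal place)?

889.5 mg

Potassium per dollar: tempeh 342.1, hummus 284, cheddar 70.
Take 2.737 servings of tempeh: spends $2.60, +889.5 mg potassium (running total 889.5 mg).
Filling greedily by potassium-per-dollar is optimal for one linear limit, giving 889.5 mg.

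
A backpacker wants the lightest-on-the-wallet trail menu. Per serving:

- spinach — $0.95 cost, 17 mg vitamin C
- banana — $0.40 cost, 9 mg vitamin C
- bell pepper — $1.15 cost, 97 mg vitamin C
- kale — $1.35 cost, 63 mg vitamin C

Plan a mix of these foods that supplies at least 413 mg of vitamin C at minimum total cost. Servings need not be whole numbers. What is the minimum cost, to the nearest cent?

$4.90

Cost per mg of vitamin C: bell pepper $0.0119, kale $0.0214, banana $0.0444, spinach $0.0559.
With no serving limits, use only bell pepper: 413 mg / 97 mg = 4.258 servings × $1.15 = $4.90.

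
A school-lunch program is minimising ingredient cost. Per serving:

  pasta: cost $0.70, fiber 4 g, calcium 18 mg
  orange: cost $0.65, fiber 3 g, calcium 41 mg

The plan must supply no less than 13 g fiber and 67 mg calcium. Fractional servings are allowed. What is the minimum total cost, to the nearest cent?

$2.31

For a min-cost LP with two ≥-constraints, a basic feasible solution has at most two positive variables.
pasta only: max(13/4, 67/18) = 3.722 servings → $2.61.
orange only: max(13/3, 67/41) = 4.333 servings → $2.82.
pasta + orange with both tight: 3.018 servings and 0.3091 servings → $2.31.
The minimum over all feasible corners is $2.31.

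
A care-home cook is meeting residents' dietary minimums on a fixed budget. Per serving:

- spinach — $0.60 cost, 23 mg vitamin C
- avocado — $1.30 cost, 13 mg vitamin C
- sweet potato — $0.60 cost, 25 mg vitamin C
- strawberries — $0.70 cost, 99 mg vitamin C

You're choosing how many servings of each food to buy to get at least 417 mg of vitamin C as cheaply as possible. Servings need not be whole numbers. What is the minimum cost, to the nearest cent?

Cost per mg of vitamin C: strawberries $0.0071, sweet potato $0.0240, spinach $0.0261, avocado $0.1000.
With no serving limits, use only strawberries: 417 mg / 99 mg = 4.212 servings × $0.70 = $2.95.

$2.95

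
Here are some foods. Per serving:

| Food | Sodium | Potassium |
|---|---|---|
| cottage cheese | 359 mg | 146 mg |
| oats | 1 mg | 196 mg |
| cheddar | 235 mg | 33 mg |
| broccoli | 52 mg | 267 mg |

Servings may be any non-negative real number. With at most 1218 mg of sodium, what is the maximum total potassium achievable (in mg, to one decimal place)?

238728.0 mg

Potassium per mg sodium: oats 196, broccoli 5.135, cottage cheese 0.4067, cheddar 0.1404.
With no serving limits, spend the whole sodium allowance on oats: 1218 mg / 1 mg × 196 mg = 238728.0 mg.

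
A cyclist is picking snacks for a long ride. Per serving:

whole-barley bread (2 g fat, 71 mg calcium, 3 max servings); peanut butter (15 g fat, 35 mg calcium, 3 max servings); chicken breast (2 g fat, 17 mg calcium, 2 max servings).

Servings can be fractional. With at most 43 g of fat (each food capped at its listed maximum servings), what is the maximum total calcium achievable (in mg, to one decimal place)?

324.0 mg

Calcium per g fat: whole-barley bread 35.5, chicken breast 8.5, peanut butter 2.333.
Take 3 servings of whole-barley bread: uses 6 g fat, +213.0 mg calcium (running total 213.0 mg).
Take 2 servings of chicken breast: uses 4 g fat, +34.0 mg calcium (running total 247.0 mg).
Take 2.2 servings of peanut butter: uses 33 g fat, +77.0 mg calcium (running total 324.0 mg).
Greedy by best ratio exhausts the fat allowance optimally: 324.0 mg.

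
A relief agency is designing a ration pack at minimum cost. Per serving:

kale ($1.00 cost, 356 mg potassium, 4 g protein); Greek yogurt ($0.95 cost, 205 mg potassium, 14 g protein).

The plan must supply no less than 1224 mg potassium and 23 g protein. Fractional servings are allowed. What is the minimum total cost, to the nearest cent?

$3.73

A basic optimal solution has at most two foods positive. Try each food alone and each pair with both targets met exactly.
kale only: max(1224/356, 23/4) = 5.75 servings → $5.75.
Greek yogurt only: max(1224/205, 23/14) = 5.971 servings → $5.67.
kale + Greek yogurt with both tight: 2.983 servings and 0.7906 servings → $3.73.
Cheapest feasible corner: $3.73.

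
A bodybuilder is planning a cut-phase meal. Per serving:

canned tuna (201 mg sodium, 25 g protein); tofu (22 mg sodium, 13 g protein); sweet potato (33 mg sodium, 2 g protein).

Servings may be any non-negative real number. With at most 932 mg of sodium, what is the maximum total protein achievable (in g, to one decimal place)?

550.7 g

Protein per mg sodium: tofu 0.5909, canned tuna 0.1244, sweet potato 0.06061.
With no serving limits, spend the whole sodium allowance on tofu: 932 mg / 22 mg × 13 g = 550.7 g.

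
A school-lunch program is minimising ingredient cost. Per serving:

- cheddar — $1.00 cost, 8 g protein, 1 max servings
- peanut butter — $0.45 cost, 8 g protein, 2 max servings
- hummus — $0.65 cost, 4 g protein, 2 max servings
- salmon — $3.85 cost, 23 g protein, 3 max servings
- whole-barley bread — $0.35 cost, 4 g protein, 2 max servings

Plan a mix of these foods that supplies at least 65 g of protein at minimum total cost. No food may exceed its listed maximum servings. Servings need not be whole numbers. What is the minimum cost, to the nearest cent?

Cost per g of protein: peanut butter $0.0563, whole-barley bread $0.0875, cheddar $0.1250, hummus $0.1625, salmon $0.1674.
Take 2 servings of peanut butter: +16.0 g protein for $0.90 (total $0.90, still need 49.0 g).
Take 2 servings of whole-barley bread: +8.0 g protein for $0.70 (total $1.60, still need 41.0 g).
Take 1 serving of cheddar: +8.0 g protein for $1.00 (total $2.60, still need 33.0 g).
Take 2 servings of hummus: +8.0 g protein for $1.30 (total $3.90, still need 25.0 g).
Take 1.087 servings of salmon: +25.0 g protein for $4.18 (total $8.08, still need 0.0 g).
Filling from the cheapest source first is optimal under one linear minimum: $8.08.

$8.08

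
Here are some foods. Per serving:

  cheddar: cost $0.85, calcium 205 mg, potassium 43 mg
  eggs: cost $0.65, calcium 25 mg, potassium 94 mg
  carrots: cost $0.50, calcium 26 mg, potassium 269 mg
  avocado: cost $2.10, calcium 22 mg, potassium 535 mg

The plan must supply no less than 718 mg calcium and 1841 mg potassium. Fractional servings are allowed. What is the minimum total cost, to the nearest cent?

$5.49

An LP optimum is at a vertex; with two nutrient constraints at most two foods are used. Check each candidate.
cheddar only: max(718/205, 1841/43) = 42.81 servings → $36.39.
eggs only: max(718/25, 1841/94) = 28.72 servings → $18.67.
carrots only: max(718/26, 1841/269) = 27.62 servings → $13.81.
avocado only: max(718/22, 1841/535) = 32.64 servings → $68.54.
cheddar + eggs with both tight: 1.18 servings and 19.05 servings → $13.38.
cheddar + carrots with both tight: 2.689 servings and 6.414 servings → $5.49.
cheddar + avocado with both tight: 3.16 servings and 3.187 servings → $9.38.
eggs + carrots with both targets exact would need a negative amount; discard.
eggs + avocado: intersection lies outside the first quadrant.
carrots + avocado with both targets exact would need a negative amount; discard.
Cheapest feasible corner: $5.49.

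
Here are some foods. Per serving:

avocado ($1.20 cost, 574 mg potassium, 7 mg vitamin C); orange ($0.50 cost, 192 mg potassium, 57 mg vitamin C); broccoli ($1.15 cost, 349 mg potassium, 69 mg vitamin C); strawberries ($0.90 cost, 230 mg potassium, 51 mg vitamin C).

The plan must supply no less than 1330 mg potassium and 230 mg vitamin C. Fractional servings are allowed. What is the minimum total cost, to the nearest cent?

With two linear requirements the optimum uses one or two foods; enumerate the corners.
avocado only: max(1330/574, 230/7) = 32.86 servings → $39.43.
orange only: max(1330/192, 230/57) = 6.927 servings → $3.46.
broccoli only: max(1330/349, 230/69) = 3.811 servings → $4.38.
strawberries only: max(1330/230, 230/51) = 5.783 servings → $5.20.
avocado + orange with both tight: 1.009 servings and 3.911 servings → $3.17.
avocado + broccoli with both tight: 0.3094 servings and 3.302 servings → $4.17.
avocado + strawberries with both tight: 0.5397 servings and 4.436 servings → $4.64.
orange + broccoli: the both-tight solution has a negative serving — not a feasible corner.
orange + strawberries with both targets exact would need a negative amount; discard.
broccoli + strawberries: the both-tight solution has a negative serving — not a feasible corner.
So the least-cost plan costs $3.17.

$3.17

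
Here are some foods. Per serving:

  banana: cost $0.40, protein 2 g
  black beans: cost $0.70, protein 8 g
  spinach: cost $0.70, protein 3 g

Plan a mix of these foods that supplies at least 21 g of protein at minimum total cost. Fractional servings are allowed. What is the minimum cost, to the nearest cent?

$1.84

Cost per g of protein: black beans $0.0875, banana $0.2000, spinach $0.2333.
With no serving limits, use only black beans: 21 g / 8 g = 2.625 servings × $0.70 = $1.84.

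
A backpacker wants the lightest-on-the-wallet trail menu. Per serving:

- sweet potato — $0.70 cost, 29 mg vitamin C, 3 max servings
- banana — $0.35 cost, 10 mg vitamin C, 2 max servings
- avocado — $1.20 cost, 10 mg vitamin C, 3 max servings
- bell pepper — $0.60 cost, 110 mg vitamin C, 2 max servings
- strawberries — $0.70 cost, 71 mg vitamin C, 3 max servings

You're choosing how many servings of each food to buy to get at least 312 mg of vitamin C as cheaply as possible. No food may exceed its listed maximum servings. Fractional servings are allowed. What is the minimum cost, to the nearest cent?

$2.11

Cost per mg of vitamin C: bell pepper $0.0055, strawberries $0.0099, sweet potato $0.0241, banana $0.0350, avocado $0.1200.
Take 2 servings of bell pepper: +220.0 mg vitamin C for $1.20 (total $1.20, still need 92.0 mg).
Take 1.296 servings of strawberries: +92.0 mg vitamin C for $0.91 (total $2.11, still need 0.0 mg).
Filling from the cheapest source first is optimal under one linear minimum: $2.11.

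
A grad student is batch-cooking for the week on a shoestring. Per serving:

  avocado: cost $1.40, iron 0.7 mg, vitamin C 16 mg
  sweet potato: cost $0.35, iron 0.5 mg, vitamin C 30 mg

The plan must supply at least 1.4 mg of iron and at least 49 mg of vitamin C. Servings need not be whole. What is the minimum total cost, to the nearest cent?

avocado only: max(1.4/0.7, 49/16) = 3.062 servings → $4.29.
sweet potato only: max(1.4/0.5, 49/30) = 2.8 servings → $0.98.
avocado + sweet potato with both tight: 1.346 servings and 0.9154 servings → $2.21.
So the least-cost plan costs $0.98.

$0.98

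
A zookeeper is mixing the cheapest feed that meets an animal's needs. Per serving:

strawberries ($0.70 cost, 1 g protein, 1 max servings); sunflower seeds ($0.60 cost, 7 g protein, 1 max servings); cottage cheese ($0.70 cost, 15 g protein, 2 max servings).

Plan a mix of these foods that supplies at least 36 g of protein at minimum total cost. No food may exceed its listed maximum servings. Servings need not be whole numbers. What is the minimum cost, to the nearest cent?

Cost per g of protein: cottage cheese $0.0467, sunflower seeds $0.0857, strawberries $0.7000.
Take 2 servings of cottage cheese: +30.0 g protein for $1.40 (total $1.40, still need 6.0 g).
Take 0.8571 servings of sunflower seeds: +6.0 g protein for $0.51 (total $1.91, still need 0.0 g).
Greedy by cheapest-per-g is optimal for a single linear constraint, so the minimum cost is $1.91.

$1.91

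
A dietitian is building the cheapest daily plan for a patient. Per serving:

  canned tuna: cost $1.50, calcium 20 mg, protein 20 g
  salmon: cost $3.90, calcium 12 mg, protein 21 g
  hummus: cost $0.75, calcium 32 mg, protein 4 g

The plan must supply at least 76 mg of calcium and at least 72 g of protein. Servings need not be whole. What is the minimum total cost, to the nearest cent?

$5.46

Minimising a linear cost over {calcium ≥ 76, protein ≥ 72, servings ≥ 0} — the optimum is at a vertex, using one or two foods.
canned tuna only: max(76/20, 72/20) = 3.8 servings → $5.70.
salmon only: max(76/12, 72/21) = 6.333 servings → $24.70.
hummus only: max(76/32, 72/4) = 18 servings → $13.50.
canned tuna + salmon: the both-tight solution has a negative serving — not a feasible corner.
canned tuna + hummus with both tight: 3.571 servings and 0.1429 servings → $5.46.
salmon + hummus with both tight: 3.205 servings and 1.173 servings → $13.38.
Cheapest feasible corner: $5.46.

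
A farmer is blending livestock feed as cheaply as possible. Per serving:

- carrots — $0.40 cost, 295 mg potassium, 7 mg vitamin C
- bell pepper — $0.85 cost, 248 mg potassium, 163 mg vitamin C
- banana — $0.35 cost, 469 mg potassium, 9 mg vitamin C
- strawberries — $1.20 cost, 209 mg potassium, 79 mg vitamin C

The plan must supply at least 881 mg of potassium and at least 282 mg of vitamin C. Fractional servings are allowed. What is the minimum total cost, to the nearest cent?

Two binding constraints pin down two serving amounts, so the optimal mix uses at most two foods. The candidates are each food alone (scaled to the tighter of potassium/vitamin C) and each pair with both constraints tight.
carrots only: max(881/295, 282/7) = 40.29 servings → $16.11.
bell pepper only: max(881/248, 282/163) = 3.552 servings → $3.02.
banana only: max(881/469, 282/9) = 31.33 servings → $10.97.
strawberries only: max(881/209, 282/79) = 4.215 servings → $5.06.
carrots + bell pepper with both tight: 1.589 servings and 1.662 servings → $2.05.
carrots + banana with both targets exact would need a negative amount; discard.
carrots + strawberries with both tight: 0.4881 servings and 3.526 servings → $4.43.
bell pepper + banana with both tight: 1.675 servings and 0.9926 servings → $1.77.
bell pepper + strawberries: intersection lies outside the first quadrant.
banana + strawberries with both tight: 0.3031 servings and 3.535 servings → $4.35.
So the least-cost plan costs $1.77.

$1.77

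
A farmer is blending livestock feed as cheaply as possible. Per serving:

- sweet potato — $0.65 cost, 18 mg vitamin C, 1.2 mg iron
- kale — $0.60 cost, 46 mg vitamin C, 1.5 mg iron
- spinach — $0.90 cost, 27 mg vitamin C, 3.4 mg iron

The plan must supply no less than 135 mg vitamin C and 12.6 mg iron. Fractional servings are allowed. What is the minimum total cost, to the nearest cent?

$3.54

sweet potato only: max(135/18, 12.6/1.2) = 10.5 servings → $6.83.
kale only: max(135/46, 12.6/1.5) = 8.4 servings → $5.04.
spinach only: max(135/27, 12.6/3.4) = 5 servings → $4.50.
sweet potato + kale with both targets exact would need a negative amount; discard.
sweet potato + spinach with both tight: 4.125 servings and 2.25 servings → $4.71.
kale + spinach with both tight: 1.025 servings and 3.254 servings → $3.54.
The minimum over all feasible corners is $3.54.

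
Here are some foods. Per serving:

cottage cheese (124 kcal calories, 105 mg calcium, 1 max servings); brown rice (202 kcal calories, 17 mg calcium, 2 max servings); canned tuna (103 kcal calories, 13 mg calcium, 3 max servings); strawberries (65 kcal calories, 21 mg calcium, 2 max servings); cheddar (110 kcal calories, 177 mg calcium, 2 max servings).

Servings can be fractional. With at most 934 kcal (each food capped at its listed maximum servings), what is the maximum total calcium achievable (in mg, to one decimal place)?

552.7 mg

Calcium per kcal: cheddar 1.609, cottage cheese 0.8468, strawberries 0.3231, canned tuna 0.1262, brown rice 0.08416.
Take 2 servings of cheddar: uses 220 kcal, +354.0 mg calcium (running total 354.0 mg).
Take 1 serving of cottage cheese: uses 124 kcal, +105.0 mg calcium (running total 459.0 mg).
Take 2 servings of strawberries: uses 130 kcal, +42.0 mg calcium (running total 501.0 mg).
Take 3 servings of canned tuna: uses 309 kcal, +39.0 mg calcium (running total 540.0 mg).
Take 0.7475 servings of brown rice: uses 151 kcal, +12.7 mg calcium (running total 552.7 mg).
Greedy by best ratio exhausts the calories allowance optimally: 552.7 mg.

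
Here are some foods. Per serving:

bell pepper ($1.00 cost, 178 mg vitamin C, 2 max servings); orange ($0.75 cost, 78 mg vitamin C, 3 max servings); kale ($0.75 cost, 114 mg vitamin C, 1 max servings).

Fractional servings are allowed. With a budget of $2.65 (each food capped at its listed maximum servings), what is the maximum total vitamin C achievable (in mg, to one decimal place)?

Vitamin C per dollar: bell pepper 178, kale 152, orange 104.
Take 2 servings of bell pepper: spends $2.00, +356.0 mg vitamin C (running total 356.0 mg).
Take 0.8667 servings of kale: spends $0.65, +98.8 mg vitamin C (running total 454.8 mg).
Filling greedily by vitamin C-per-dollar is optimal for one linear limit, giving 454.8 mg.

454.8 mg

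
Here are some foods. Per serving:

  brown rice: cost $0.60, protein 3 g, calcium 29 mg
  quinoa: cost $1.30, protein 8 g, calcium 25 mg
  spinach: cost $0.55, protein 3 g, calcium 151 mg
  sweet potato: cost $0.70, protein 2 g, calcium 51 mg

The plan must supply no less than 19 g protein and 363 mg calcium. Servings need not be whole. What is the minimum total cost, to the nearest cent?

$3.22

The cheapest plan sits at a corner of the feasible region — with two constraints it uses at most two foods.
brown rice only: max(19/3, 363/29) = 12.52 servings → $7.51.
quinoa only: max(19/8, 363/25) = 14.52 servings → $18.88.
spinach only: max(19/3, 363/151) = 6.333 servings → $3.48.
sweet potato only: max(19/2, 363/51) = 9.5 servings → $6.65.
brown rice + quinoa: intersection lies outside the first quadrant.
brown rice + spinach with both tight: 4.863 servings and 1.47 servings → $3.73.
brown rice + sweet potato with both tight: 2.558 servings and 5.663 servings → $5.50.
quinoa + spinach with both tight: 1.571 servings and 2.144 servings → $3.22.
quinoa + sweet potato with both tight: 0.6788 servings and 6.785 servings → $5.63.
spinach + sweet potato: the both-tight solution has a negative serving — not a feasible corner.
Cheapest feasible corner: $3.22.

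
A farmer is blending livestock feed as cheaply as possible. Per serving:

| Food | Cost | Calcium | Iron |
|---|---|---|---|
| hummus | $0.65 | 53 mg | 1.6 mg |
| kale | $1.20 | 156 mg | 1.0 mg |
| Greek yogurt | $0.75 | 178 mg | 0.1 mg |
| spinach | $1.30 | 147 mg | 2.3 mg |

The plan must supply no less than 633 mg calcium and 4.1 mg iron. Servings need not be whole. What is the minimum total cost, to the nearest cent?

$3.68

An LP optimum is at a vertex; with two nutrient constraints at most two foods are used. Check each candidate.
hummus only: max(633/53, 4.1/1.6) = 11.94 servings → $7.76.
kale only: max(633/156, 4.1/1.0) = 4.1 servings → $4.92.
Greek yogurt only: max(633/178, 4.1/0.1) = 41 servings → $30.75.
spinach only: max(633/147, 4.1/2.3) = 4.306 servings → $5.60.
hummus + kale with both tight: 0.03357 servings and 4.046 servings → $4.88.
hummus + Greek yogurt with both tight: 2.385 servings and 2.846 servings → $3.68.
hummus + spinach: intersection lies outside the first quadrant.
kale + Greek yogurt: the both-tight solution has a negative serving — not a feasible corner.
kale + spinach with both tight: 4.028 servings and 0.03116 servings → $4.87.
Greek yogurt + spinach with both tight: 2.162 servings and 1.689 servings → $3.82.
So the least-cost plan costs $3.68.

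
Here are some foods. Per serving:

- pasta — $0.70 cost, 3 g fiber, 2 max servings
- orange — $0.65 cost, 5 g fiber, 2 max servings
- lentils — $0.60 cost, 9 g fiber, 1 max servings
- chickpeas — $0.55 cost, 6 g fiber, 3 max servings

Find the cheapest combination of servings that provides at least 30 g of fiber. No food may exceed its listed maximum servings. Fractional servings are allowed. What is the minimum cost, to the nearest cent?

Cost per g of fiber: lentils $0.0667, chickpeas $0.0917, orange $0.1300, pasta $0.2333.
Take 1 serving of lentils: +9.0 g fiber for $0.60 (total $0.60, still need 21.0 g).
Take 3 servings of chickpeas: +18.0 g fiber for $1.65 (total $2.25, still need 3.0 g).
Take 0.6 servings of orange: +3.0 g fiber for $0.39 (total $2.64, still need 0.0 g).
Filling from the cheapest source first is optimal under one linear minimum: $2.64.

$2.64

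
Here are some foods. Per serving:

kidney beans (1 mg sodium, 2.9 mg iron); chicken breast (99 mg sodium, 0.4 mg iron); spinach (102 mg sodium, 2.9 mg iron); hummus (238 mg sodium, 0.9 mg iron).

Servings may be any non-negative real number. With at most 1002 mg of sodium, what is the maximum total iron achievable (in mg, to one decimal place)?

Iron per mg sodium: kidney beans 2.9, spinach 0.02843, chicken breast 0.00404, hummus 0.003782.
With no serving limits, spend the whole sodium allowance on kidney beans: 1002 mg / 1 mg × 2.9 mg = 2905.8 mg.

2905.8 mg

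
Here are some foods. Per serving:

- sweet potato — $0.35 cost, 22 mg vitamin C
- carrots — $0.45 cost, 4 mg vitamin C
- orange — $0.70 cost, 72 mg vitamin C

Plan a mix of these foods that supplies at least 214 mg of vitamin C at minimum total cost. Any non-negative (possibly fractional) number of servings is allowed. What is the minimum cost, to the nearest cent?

Cost per mg of vitamin C: orange $0.0097, sweet potato $0.0159, carrots $0.1125.
With no serving limits, use only orange: 214 mg / 72 mg = 2.972 servings × $0.70 = $2.08.

$2.08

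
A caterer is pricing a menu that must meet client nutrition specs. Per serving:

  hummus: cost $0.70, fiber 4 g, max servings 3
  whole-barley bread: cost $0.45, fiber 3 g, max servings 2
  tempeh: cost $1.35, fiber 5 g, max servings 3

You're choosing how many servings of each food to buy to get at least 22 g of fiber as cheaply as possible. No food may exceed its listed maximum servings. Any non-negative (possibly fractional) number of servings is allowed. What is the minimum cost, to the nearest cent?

$4.08

Cost per g of fiber: whole-barley bread $0.1500, hummus $0.1750, tempeh $0.2700.
Take 2 servings of whole-barley bread: +6.0 g fiber for $0.90 (total $0.90, still need 16.0 g).
Take 3 servings of hummus: +12.0 g fiber for $2.10 (total $3.00, still need 4.0 g).
Take 0.8 servings of tempeh: +4.0 g fiber for $1.08 (total $4.08, still need 0.0 g).
Greedy by cheapest-per-g is optimal for a single linear constraint, so the minimum cost is $4.08.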